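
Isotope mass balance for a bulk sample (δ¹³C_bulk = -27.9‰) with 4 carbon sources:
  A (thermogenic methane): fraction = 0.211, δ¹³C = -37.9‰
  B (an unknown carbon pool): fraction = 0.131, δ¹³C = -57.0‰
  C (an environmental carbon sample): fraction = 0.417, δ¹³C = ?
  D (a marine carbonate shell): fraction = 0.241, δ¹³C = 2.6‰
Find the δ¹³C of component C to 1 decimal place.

-31.3‰

Isotope mass balance: δ_bulk = Σ fᵢ·δᵢ.
-27.9 = 0.211×(-37.9) + 0.131×(-57.0) + 0.417×δ_C + 0.241×(2.6)
0.417·δ_C = -27.9 − (-14.837) = -13.063
δ_C = -13.063 / 0.417 = -31.33‰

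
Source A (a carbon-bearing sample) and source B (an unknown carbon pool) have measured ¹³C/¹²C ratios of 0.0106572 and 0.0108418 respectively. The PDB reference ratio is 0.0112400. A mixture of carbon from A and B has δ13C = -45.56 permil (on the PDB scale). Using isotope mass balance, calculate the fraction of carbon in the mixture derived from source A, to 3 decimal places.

0.617

δ_A = (0.0106572/0.0112400 − 1)×1000 = (0.948149 − 1)×1000 = -51.851 permil
δ_B = (0.0108418/0.0112400 − 1)×1000 = (0.964573 − 1)×1000 = -35.427 permil
f_A = (δ_mix − δ_B)/(δ_A − δ_B) = (-45.56 − (-35.427))/(-51.851 − (-35.427))
f_A = -10.133 / -16.423 = 0.6170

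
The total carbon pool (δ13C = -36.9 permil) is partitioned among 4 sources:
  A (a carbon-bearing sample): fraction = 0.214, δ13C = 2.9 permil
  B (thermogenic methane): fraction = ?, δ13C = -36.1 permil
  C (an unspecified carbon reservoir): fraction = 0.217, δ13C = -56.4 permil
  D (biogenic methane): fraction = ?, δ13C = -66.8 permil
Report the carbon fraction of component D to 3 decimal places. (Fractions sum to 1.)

Let f_D and f_B be the unknown fractions; fractions sum to 1 so f_D + f_B = 0.569.
Mass balance: Σ fᵢ·δᵢ = δ_bulk ⇒ f_D·(-66.8) + f_B·(-36.1) = -36.9 − (-11.618) = -25.282
Substitute f_B = 0.569 − f_D:
f_D·(-66.8 − -36.1) = -25.282 − 0.569×(-36.1) = -4.741
f_D = -4.741 / -30.7 = 0.1544

0.154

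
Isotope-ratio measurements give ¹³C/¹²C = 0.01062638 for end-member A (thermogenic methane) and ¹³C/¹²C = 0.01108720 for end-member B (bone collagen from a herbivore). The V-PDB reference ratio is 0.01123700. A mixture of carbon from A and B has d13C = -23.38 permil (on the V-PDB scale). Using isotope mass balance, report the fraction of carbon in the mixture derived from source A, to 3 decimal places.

δ_A = (0.01062638/0.01123700 − 1)×1000 = (0.945660 − 1)×1000 = -54.340 permil
δ_B = (0.01108720/0.01123700 − 1)×1000 = (0.986669 − 1)×1000 = -13.331 permil
f_A = (δ_mix − δ_B)/(δ_A − δ_B) = (-23.38 − (-13.331))/(-54.340 − (-13.331))
f_A = -10.049 / -41.009 = 0.2450

0.245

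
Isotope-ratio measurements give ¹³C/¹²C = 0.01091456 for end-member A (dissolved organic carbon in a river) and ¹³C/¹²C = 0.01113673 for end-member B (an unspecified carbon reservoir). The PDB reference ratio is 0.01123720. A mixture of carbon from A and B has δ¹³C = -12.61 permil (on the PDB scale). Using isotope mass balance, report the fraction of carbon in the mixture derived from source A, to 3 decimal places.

δ_A = (0.01091456/0.01123720 − 1)×1000 = (0.971288 − 1)×1000 = -28.712 permil
δ_B = (0.01113673/0.01123720 − 1)×1000 = (0.991059 − 1)×1000 = -8.941 permil
f_A = (δ_mix − δ_B)/(δ_A − δ_B) = (-12.61 − (-8.941))/(-28.712 − (-8.941))
f_A = -3.669 / -19.771 = 0.1856

0.186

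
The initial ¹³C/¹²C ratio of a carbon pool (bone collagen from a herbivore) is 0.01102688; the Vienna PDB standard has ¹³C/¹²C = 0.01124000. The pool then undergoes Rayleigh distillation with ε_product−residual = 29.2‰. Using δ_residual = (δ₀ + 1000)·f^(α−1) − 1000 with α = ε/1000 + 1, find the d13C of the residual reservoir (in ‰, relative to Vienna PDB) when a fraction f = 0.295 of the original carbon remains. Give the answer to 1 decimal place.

δ₀ = (0.01102688/0.01124000 − 1)×1000 = (0.981039 − 1)×1000 = -18.961‰
α − 1 = ε/1000 = 0.0292
f^(α−1) = 0.295^(0.0292) = 0.964981
δ_res = (-18.961 + 1000) × 0.964981 − 1000 = 946.684 − 1000 = -53.32‰

-53.3‰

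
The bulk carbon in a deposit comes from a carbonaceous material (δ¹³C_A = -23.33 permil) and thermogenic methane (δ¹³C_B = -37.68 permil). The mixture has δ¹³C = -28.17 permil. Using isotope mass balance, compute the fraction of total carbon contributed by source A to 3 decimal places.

0.663

δ_mix = f_A·δ_A + (1 − f_A)·δ_B  ⇒  f_A = (δ_mix − δ_B)/(δ_A − δ_B)
f_A = (-28.17 − (-37.68)) / (-23.33 − (-37.68))
f_A = 9.51 / 14.35 = 0.6627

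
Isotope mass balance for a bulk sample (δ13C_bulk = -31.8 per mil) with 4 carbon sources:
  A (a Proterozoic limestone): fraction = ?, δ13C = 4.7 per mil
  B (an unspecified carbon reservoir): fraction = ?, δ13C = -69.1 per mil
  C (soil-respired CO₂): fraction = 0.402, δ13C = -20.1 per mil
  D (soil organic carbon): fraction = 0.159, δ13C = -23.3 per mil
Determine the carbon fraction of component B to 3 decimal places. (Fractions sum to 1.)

Let f_B and f_A be the unknown fractions; fractions sum to 1 so f_B + f_A = 0.439.
Mass balance: Σ fᵢ·δᵢ = δ_bulk ⇒ f_B·(-69.1) + f_A·(4.7) = -31.8 − (-11.785) = -20.015
Substitute f_A = 0.439 − f_B:
f_B·(-69.1 − 4.7) = -20.015 − 0.439×(4.7) = -22.078
f_B = -22.078 / -73.8 = 0.2992

0.299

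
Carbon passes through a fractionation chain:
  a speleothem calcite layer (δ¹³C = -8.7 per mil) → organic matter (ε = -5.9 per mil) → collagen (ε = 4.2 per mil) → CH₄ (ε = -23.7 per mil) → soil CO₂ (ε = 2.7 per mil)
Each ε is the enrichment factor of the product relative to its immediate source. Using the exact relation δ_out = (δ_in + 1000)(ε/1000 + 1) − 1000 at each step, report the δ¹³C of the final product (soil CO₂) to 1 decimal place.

-31.3 per mil

step 1: δ = (-8.70 + 1000)·(-5.9/1000 + 1) − 1000 = -14.55 per mil
step 2: δ = (-14.55 + 1000)·(4.2/1000 + 1) − 1000 = -10.41 per mil
step 3: δ = (-10.41 + 1000)·(-23.7/1000 + 1) − 1000 = -33.86 per mil
step 4: δ = (-33.86 + 1000)·(2.7/1000 + 1) − 1000 = -31.25 per mil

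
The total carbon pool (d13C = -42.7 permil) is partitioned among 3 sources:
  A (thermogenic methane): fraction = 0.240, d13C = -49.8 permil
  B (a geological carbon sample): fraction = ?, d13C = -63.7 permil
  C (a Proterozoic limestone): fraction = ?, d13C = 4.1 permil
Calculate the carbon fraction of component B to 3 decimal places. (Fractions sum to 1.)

0.499

Let f_B and f_C be the unknown fractions; fractions sum to 1 so f_B + f_C = 0.760.
Mass balance: Σ fᵢ·δᵢ = δ_bulk ⇒ f_B·(-63.7) + f_C·(4.1) = -42.7 − (-11.952) = -30.748
Substitute f_C = 0.760 − f_B:
f_B·(-63.7 − 4.1) = -30.748 − 0.760×(4.1) = -33.864
f_B = -33.864 / -67.8 = 0.4995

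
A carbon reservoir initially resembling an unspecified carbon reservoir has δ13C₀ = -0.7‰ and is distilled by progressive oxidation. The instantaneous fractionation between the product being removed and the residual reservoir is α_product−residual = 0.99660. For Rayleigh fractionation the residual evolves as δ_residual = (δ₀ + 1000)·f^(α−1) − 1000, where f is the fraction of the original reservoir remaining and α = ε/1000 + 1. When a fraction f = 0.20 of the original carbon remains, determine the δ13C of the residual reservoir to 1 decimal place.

Rayleigh residual: δ_res = (δ₀ + 1000)·f^(α−1) − 1000
α − 1 = -0.00340
f^(α−1) = 0.20^(-0.00340) = 1.005487
δ_res = (-0.7 + 1000) × 1.005487 − 1000 = 1004.783 − 1000 = 4.78‰

4.8‰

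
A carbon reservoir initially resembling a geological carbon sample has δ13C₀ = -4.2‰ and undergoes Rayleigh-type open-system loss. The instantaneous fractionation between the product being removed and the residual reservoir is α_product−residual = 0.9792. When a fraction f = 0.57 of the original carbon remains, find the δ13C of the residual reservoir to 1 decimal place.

7.5‰

Rayleigh residual: δ_res = (δ₀ + 1000)·f^(α−1) − 1000
α − 1 = -0.02080
f^(α−1) = 0.57^(-0.02080) = 1.011761
δ_res = (-4.2 + 1000) × 1.011761 − 1000 = 1007.511 − 1000 = 7.51‰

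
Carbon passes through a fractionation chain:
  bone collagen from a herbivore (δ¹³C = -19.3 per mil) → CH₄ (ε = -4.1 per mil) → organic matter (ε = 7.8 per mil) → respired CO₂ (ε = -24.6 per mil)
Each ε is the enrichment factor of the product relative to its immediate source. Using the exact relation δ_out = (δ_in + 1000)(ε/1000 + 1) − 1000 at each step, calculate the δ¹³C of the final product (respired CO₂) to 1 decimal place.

step 1: δ = (-19.30 + 1000)·(-4.1/1000 + 1) − 1000 = -23.32 per mil
step 2: δ = (-23.32 + 1000)·(7.8/1000 + 1) − 1000 = -15.70 per mil
step 3: δ = (-15.70 + 1000)·(-24.6/1000 + 1) − 1000 = -39.92 per mil

-39.9 per mil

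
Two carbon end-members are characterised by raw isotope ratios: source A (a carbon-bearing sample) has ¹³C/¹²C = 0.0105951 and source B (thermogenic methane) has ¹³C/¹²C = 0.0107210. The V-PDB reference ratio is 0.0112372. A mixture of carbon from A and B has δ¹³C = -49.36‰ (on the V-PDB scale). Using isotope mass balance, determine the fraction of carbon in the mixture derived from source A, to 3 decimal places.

δ_A = (0.0105951/0.0112372 − 1)×1000 = (0.942859 − 1)×1000 = -57.141‰
δ_B = (0.0107210/0.0112372 − 1)×1000 = (0.954063 − 1)×1000 = -45.937‰
f_A = (δ_mix − δ_B)/(δ_A − δ_B) = (-49.36 − (-45.937))/(-57.141 − (-45.937))
f_A = -3.423 / -11.204 = 0.3055

0.306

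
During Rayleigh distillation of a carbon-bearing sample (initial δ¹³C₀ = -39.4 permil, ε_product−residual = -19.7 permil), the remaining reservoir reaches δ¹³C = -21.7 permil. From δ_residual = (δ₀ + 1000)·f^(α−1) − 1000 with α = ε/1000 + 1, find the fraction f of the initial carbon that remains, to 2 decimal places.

α − 1 = ε/1000 = -0.0197
(δ_res + 1000)/(δ₀ + 1000) = (-21.7 + 1000)/(-39.4 + 1000) = 978.3/960.6 = 1.018426
f = 1.018426^(1/-0.0197) = exp(ln(1.018426)/-0.0197) = exp(0.01826/-0.0197)
f = exp(-0.9268) = 0.3958

0.40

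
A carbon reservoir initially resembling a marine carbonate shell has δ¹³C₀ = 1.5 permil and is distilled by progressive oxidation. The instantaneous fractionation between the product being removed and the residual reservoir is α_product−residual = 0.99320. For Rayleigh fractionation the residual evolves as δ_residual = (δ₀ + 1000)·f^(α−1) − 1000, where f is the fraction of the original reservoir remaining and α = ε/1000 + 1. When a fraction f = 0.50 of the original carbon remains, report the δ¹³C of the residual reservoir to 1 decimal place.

Rayleigh residual: δ_res = (δ₀ + 1000)·f^(α−1) − 1000
α − 1 = -0.00680
f^(α−1) = 0.50^(-0.00680) = 1.004725
δ_res = (1.5 + 1000) × 1.004725 − 1000 = 1006.232 − 1000 = 6.23 permil

6.2 permil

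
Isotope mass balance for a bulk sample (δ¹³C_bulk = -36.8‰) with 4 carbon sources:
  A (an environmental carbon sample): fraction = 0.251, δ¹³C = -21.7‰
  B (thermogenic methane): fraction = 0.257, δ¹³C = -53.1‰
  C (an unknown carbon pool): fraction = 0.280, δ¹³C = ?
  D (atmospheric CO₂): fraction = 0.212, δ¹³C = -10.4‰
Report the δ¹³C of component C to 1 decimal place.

-55.4‰

Isotope mass balance: δ_bulk = Σ fᵢ·δᵢ.
-36.8 = 0.251×(-21.7) + 0.257×(-53.1) + 0.280×δ_C + 0.212×(-10.4)
0.280·δ_C = -36.8 − (-21.298) = -15.502
δ_C = -15.502 / 0.280 = -55.36‰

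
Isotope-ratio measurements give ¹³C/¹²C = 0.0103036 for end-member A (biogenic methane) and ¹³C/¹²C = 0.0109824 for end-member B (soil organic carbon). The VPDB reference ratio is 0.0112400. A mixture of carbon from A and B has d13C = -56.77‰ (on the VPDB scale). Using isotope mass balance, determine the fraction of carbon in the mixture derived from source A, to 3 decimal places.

δ_A = (0.0103036/0.0112400 − 1)×1000 = (0.916690 − 1)×1000 = -83.310‰
δ_B = (0.0109824/0.0112400 − 1)×1000 = (0.977082 − 1)×1000 = -22.918‰
f_A = (δ_mix − δ_B)/(δ_A − δ_B) = (-56.77 − (-22.918))/(-83.310 − (-22.918))
f_A = -33.852 / -60.391 = 0.5605

0.561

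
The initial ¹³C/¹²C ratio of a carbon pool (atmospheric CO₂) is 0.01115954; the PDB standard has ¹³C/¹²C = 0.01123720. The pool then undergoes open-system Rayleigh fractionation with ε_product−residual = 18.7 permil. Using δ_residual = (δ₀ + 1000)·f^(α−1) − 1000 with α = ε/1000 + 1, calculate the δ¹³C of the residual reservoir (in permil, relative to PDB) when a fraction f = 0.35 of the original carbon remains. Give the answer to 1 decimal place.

-26.2 permil

δ₀ = (0.01115954/0.01123720 − 1)×1000 = (0.993089 − 1)×1000 = -6.911 permil
α − 1 = ε/1000 = 0.0187
f^(α−1) = 0.35^(0.0187) = 0.980560
δ_res = (-6.911 + 1000) × 0.980560 − 1000 = 973.783 − 1000 = -26.22 permil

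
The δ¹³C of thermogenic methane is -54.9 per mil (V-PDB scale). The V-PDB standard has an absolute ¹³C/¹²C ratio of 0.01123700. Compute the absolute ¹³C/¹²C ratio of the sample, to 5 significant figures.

R_sample = R_standard × (δ¹³C/1000 + 1)
R_sample = 0.01123700 × (-54.9/1000 + 1) = 0.01123700 × 0.945100
R_sample = 0.0106201

0.010620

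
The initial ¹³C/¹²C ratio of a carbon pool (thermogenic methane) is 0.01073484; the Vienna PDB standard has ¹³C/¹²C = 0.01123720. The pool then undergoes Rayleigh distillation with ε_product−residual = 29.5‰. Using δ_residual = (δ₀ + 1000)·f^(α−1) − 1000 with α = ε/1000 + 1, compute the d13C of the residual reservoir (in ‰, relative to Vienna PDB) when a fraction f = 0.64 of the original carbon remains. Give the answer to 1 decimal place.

-57.2‰

δ₀ = (0.01073484/0.01123720 − 1)×1000 = (0.955295 − 1)×1000 = -44.705‰
α − 1 = ε/1000 = 0.0295
f^(α−1) = 0.64^(0.0295) = 0.986921
δ_res = (-44.705 + 1000) × 0.986921 − 1000 = 942.800 − 1000 = -57.20‰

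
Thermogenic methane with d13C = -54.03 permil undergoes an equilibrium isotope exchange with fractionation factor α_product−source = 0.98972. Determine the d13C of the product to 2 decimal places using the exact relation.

δ_product = (δ_source + 1000)·α − 1000
δ_product = (-54.03 + 1000) × 0.98972 − 1000
δ_product = 936.245 − 1000 = -63.755 permil

-63.75 permil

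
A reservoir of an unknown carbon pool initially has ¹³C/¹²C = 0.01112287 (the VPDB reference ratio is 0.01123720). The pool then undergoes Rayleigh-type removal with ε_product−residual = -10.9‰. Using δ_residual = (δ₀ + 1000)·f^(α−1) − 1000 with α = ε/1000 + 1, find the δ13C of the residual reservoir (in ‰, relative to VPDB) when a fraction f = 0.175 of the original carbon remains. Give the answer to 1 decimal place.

δ₀ = (0.01112287/0.01123720 − 1)×1000 = (0.989826 − 1)×1000 = -10.174‰
α − 1 = ε/1000 = -0.0109
f^(α−1) = 0.175^(-0.0109) = 1.019180
δ_res = (-10.174 + 1000) × 1.019180 − 1000 = 1008.811 − 1000 = 8.81‰

8.8‰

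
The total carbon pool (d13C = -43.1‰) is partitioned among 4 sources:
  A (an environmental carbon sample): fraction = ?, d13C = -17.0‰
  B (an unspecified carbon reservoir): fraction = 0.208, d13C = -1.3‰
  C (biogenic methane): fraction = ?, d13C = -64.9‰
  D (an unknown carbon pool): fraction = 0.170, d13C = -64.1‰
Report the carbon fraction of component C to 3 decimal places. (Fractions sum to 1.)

0.446

Let f_C and f_A be the unknown fractions; fractions sum to 1 so f_C + f_A = 0.622.
Mass balance: Σ fᵢ·δᵢ = δ_bulk ⇒ f_C·(-64.9) + f_A·(-17.0) = -43.1 − (-11.167) = -31.933
Substitute f_A = 0.622 − f_C:
f_C·(-64.9 − -17.0) = -31.933 − 0.622×(-17.0) = -21.359
f_C = -21.359 / -47.9 = 0.4459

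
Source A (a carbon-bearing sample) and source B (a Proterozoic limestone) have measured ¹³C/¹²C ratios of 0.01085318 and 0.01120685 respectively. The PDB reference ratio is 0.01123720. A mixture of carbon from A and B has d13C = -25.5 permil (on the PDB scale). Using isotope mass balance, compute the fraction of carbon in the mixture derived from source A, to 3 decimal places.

0.724

δ_A = (0.01085318/0.01123720 − 1)×1000 = (0.965826 − 1)×1000 = -34.174 permil
δ_B = (0.01120685/0.01123720 − 1)×1000 = (0.997299 − 1)×1000 = -2.701 permil
f_A = (δ_mix − δ_B)/(δ_A − δ_B) = (-25.5 − (-2.701))/(-34.174 − (-2.701))
f_A = -22.799 / -31.473 = 0.7244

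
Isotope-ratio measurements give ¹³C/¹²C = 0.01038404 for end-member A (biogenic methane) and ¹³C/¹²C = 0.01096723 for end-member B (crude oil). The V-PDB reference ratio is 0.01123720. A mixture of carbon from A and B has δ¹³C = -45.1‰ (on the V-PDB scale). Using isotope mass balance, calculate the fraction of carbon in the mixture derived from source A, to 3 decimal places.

δ_A = (0.01038404/0.01123720 − 1)×1000 = (0.924077 − 1)×1000 = -75.923‰
δ_B = (0.01096723/0.01123720 − 1)×1000 = (0.975975 − 1)×1000 = -24.025‰
f_A = (δ_mix − δ_B)/(δ_A − δ_B) = (-45.1 − (-24.025))/(-75.923 − (-24.025))
f_A = -21.075 / -51.898 = 0.4061

0.406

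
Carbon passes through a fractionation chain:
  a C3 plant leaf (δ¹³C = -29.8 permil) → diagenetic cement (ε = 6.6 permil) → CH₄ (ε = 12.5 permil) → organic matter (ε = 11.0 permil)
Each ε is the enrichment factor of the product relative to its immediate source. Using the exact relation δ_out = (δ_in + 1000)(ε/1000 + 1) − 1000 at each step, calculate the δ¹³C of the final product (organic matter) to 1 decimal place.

-0.3 permil

step 1: δ = (-29.80 + 1000)·(6.6/1000 + 1) − 1000 = -23.40 permil
step 2: δ = (-23.40 + 1000)·(12.5/1000 + 1) − 1000 = -11.19 permil
step 3: δ = (-11.19 + 1000)·(11.0/1000 + 1) − 1000 = -0.31 permil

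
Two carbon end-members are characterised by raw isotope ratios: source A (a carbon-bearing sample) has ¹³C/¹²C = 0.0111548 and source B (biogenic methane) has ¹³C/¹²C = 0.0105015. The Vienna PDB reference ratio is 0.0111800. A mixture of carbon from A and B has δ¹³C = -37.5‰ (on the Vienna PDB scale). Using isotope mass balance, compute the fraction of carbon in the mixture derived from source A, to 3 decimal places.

0.397

δ_A = (0.0111548/0.0111800 − 1)×1000 = (0.997746 − 1)×1000 = -2.254‰
δ_B = (0.0105015/0.0111800 − 1)×1000 = (0.939311 − 1)×1000 = -60.689‰
f_A = (δ_mix − δ_B)/(δ_A − δ_B) = (-37.5 − (-60.689))/(-2.254 − (-60.689))
f_A = 23.189 / 58.435 = 0.3968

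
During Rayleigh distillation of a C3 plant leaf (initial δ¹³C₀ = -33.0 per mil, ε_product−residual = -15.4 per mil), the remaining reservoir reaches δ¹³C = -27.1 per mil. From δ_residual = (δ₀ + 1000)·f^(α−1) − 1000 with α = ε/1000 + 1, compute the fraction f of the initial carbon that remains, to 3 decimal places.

α − 1 = ε/1000 = -0.0154
(δ_res + 1000)/(δ₀ + 1000) = (-27.1 + 1000)/(-33.0 + 1000) = 972.9/967.0 = 1.006101
f = 1.006101^(1/-0.0154) = exp(ln(1.006101)/-0.0154) = exp(0.00608/-0.0154)
f = exp(-0.3950) = 0.6737

0.674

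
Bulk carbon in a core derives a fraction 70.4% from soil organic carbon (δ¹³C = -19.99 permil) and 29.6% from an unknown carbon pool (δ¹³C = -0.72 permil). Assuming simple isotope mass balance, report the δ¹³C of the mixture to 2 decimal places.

-14.29 permil

δ_mix = f_A·δ_A + f_B·δ_B
δ_mix = 0.704 × (-19.99) + 0.296 × (-0.72)
δ_mix = -14.073 + -0.213 = -14.286 permil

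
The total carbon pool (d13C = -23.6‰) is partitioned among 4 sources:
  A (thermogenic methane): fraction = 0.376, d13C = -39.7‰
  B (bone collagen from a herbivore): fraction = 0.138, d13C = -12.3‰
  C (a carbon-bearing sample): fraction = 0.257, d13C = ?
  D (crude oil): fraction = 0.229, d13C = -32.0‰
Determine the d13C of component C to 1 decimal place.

Isotope mass balance: δ_bulk = Σ fᵢ·δᵢ.
-23.6 = 0.376×(-39.7) + 0.138×(-12.3) + 0.257×δ_C + 0.229×(-32.0)
0.257·δ_C = -23.6 − (-23.953) = 0.353
δ_C = 0.353 / 0.257 = 1.37‰

1.4‰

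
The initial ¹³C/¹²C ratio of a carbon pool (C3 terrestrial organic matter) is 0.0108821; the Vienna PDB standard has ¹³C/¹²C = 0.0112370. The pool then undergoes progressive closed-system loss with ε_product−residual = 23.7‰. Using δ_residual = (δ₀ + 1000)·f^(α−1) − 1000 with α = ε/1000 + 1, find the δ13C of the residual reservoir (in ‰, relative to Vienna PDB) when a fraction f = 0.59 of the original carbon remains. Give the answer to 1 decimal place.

δ₀ = (0.0108821/0.0112370 − 1)×1000 = (0.968417 − 1)×1000 = -31.583‰
α − 1 = ε/1000 = 0.0237
f^(α−1) = 0.59^(0.0237) = 0.987573
δ_res = (-31.583 + 1000) × 0.987573 − 1000 = 956.382 − 1000 = -43.62‰

-43.6‰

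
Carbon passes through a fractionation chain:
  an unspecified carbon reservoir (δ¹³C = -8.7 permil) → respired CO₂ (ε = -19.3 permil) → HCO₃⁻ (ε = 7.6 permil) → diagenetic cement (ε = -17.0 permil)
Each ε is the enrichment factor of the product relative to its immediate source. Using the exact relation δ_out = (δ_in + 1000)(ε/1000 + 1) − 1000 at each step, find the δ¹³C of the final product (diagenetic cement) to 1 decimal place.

step 1: δ = (-8.70 + 1000)·(-19.3/1000 + 1) − 1000 = -27.83 permil
step 2: δ = (-27.83 + 1000)·(7.6/1000 + 1) − 1000 = -20.44 permil
step 3: δ = (-20.44 + 1000)·(-17.0/1000 + 1) − 1000 = -37.10 permil

-37.1 permil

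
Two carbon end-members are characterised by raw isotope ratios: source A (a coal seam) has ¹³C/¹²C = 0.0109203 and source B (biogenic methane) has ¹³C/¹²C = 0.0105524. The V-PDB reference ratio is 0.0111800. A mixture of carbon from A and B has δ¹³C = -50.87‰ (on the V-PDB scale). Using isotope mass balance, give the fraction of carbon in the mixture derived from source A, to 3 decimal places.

δ_A = (0.0109203/0.0111800 − 1)×1000 = (0.976771 − 1)×1000 = -23.229‰
δ_B = (0.0105524/0.0111800 − 1)×1000 = (0.943864 − 1)×1000 = -56.136‰
f_A = (δ_mix − δ_B)/(δ_A − δ_B) = (-50.87 − (-56.136))/(-23.229 − (-56.136))
f_A = 5.266 / 32.907 = 0.1600

0.160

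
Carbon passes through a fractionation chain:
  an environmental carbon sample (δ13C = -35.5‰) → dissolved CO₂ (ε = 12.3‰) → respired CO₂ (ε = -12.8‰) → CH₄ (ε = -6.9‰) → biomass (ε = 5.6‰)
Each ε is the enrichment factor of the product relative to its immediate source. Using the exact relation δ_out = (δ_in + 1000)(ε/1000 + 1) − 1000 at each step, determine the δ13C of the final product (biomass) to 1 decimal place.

step 1: δ = (-35.50 + 1000)·(12.3/1000 + 1) − 1000 = -23.64‰
step 2: δ = (-23.64 + 1000)·(-12.8/1000 + 1) − 1000 = -36.13‰
step 3: δ = (-36.13 + 1000)·(-6.9/1000 + 1) − 1000 = -42.78‰
step 4: δ = (-42.78 + 1000)·(5.6/1000 + 1) − 1000 = -37.42‰

-37.4‰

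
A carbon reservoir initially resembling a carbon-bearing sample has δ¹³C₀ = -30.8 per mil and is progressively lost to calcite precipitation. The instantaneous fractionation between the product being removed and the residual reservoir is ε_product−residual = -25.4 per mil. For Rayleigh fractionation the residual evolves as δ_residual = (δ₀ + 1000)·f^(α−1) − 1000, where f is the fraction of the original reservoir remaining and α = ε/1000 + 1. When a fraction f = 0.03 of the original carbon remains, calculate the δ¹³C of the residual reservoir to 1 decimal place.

Rayleigh residual: δ_res = (δ₀ + 1000)·f^(α−1) − 1000
α = ε/1000 + 1 = 0.97460, so α − 1 = -0.02540
f^(α−1) = 0.03^(-0.02540) = 1.093153
δ_res = (-30.8 + 1000) × 1.093153 − 1000 = 1059.484 − 1000 = 59.48 per mil

59.5 per mil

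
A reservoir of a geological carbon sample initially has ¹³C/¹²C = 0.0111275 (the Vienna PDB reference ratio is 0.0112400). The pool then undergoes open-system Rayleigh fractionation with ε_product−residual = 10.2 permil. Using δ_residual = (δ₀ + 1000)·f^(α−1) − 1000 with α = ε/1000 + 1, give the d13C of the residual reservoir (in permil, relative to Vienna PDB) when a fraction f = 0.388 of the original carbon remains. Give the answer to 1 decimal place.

-19.5 permil

δ₀ = (0.0111275/0.0112400 − 1)×1000 = (0.989991 − 1)×1000 = -10.009 permil
α − 1 = ε/1000 = 0.0102
f^(α−1) = 0.388^(0.0102) = 0.990390
δ_res = (-10.009 + 1000) × 0.990390 − 1000 = 980.477 − 1000 = -19.52 permil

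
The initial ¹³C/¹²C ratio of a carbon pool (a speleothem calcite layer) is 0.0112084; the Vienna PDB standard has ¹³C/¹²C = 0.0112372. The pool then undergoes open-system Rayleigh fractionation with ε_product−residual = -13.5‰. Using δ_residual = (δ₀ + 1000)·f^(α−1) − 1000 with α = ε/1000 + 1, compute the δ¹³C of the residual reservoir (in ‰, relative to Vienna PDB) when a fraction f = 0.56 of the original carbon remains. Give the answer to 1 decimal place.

δ₀ = (0.0112084/0.0112372 − 1)×1000 = (0.997437 − 1)×1000 = -2.563‰
α − 1 = ε/1000 = -0.0135
f^(α−1) = 0.56^(-0.0135) = 1.007858
δ_res = (-2.563 + 1000) × 1.007858 − 1000 = 1005.275 − 1000 = 5.28‰

5.3‰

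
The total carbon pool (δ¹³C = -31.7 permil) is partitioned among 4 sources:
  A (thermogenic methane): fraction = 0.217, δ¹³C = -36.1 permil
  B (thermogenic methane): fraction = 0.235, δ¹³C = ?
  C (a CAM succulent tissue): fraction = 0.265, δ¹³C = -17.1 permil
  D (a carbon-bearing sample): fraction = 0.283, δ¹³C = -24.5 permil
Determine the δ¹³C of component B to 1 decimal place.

Isotope mass balance: δ_bulk = Σ fᵢ·δᵢ.
-31.7 = 0.217×(-36.1) + 0.235×δ_B + 0.265×(-17.1) + 0.283×(-24.5)
0.235·δ_B = -31.7 − (-19.299) = -12.401
δ_B = -12.401 / 0.235 = -52.77 permil

-52.8 permil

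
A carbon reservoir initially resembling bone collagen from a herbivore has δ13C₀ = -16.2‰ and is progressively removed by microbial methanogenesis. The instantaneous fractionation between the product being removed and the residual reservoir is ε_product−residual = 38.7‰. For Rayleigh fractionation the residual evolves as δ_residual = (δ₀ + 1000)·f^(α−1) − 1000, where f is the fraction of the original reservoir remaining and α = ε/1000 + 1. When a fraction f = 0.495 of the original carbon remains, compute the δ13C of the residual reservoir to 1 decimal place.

Rayleigh residual: δ_res = (δ₀ + 1000)·f^(α−1) − 1000
α = ε/1000 + 1 = 1.03870, so α − 1 = 0.03870
f^(α−1) = 0.495^(0.03870) = 0.973153
δ_res = (-16.2 + 1000) × 0.973153 − 1000 = 957.388 − 1000 = -42.61‰

-42.6‰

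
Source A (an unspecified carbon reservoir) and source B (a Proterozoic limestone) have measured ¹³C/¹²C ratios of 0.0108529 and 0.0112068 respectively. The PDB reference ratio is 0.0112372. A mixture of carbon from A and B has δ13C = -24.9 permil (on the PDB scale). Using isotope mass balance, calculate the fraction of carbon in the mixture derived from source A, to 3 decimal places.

δ_A = (0.0108529/0.0112372 − 1)×1000 = (0.965801 − 1)×1000 = -34.199 permil
δ_B = (0.0112068/0.0112372 − 1)×1000 = (0.997295 − 1)×1000 = -2.705 permil
f_A = (δ_mix − δ_B)/(δ_A − δ_B) = (-24.9 − (-2.705))/(-34.199 − (-2.705))
f_A = -22.195 / -31.494 = 0.7047

0.705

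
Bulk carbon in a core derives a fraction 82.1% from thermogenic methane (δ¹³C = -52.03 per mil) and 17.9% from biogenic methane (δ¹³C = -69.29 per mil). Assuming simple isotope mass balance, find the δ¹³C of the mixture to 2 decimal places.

δ_mix = f_A·δ_A + f_B·δ_B
δ_mix = 0.821 × (-52.03) + 0.179 × (-69.29)
δ_mix = -42.717 + -12.403 = -55.120 per mil

-55.12 per mil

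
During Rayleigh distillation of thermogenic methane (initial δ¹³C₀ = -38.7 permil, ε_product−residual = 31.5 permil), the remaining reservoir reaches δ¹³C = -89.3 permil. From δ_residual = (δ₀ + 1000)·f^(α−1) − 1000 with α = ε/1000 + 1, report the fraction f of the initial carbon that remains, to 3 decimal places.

0.180

α − 1 = ε/1000 = 0.0315
(δ_res + 1000)/(δ₀ + 1000) = (-89.3 + 1000)/(-38.7 + 1000) = 910.7/961.3 = 0.947363
f = 0.947363^(1/0.0315) = exp(ln(0.947363)/0.0315) = exp(-0.05407/0.0315)
f = exp(-1.7166) = 0.1797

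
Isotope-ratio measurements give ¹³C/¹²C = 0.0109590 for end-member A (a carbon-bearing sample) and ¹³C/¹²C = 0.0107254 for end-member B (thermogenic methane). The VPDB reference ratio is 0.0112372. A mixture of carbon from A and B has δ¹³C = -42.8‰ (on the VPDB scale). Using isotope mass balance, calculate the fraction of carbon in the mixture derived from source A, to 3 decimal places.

0.132

δ_A = (0.0109590/0.0112372 − 1)×1000 = (0.975243 − 1)×1000 = -24.757‰
δ_B = (0.0107254/0.0112372 − 1)×1000 = (0.954455 − 1)×1000 = -45.545‰
f_A = (δ_mix − δ_B)/(δ_A − δ_B) = (-42.8 − (-45.545))/(-24.757 − (-45.545))
f_A = 2.745 / 20.788 = 0.1321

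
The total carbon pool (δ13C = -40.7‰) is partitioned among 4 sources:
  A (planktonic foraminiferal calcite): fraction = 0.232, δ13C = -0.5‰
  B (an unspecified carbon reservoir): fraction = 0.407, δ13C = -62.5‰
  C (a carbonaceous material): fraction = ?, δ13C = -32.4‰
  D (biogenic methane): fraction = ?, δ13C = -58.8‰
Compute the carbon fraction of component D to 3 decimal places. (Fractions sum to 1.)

0.131

Let f_D and f_C be the unknown fractions; fractions sum to 1 so f_D + f_C = 0.361.
Mass balance: Σ fᵢ·δᵢ = δ_bulk ⇒ f_D·(-58.8) + f_C·(-32.4) = -40.7 − (-25.553) = -15.147
Substitute f_C = 0.361 − f_D:
f_D·(-58.8 − -32.4) = -15.147 − 0.361×(-32.4) = -3.450
f_D = -3.450 / -26.4 = 0.1307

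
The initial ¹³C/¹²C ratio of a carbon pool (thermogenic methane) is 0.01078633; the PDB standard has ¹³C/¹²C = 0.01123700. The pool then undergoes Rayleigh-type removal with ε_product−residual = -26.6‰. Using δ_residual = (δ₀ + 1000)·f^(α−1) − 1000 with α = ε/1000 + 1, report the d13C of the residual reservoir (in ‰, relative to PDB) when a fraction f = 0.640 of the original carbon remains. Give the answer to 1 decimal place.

-28.6‰

δ₀ = (0.01078633/0.01123700 − 1)×1000 = (0.959894 − 1)×1000 = -40.106‰
α − 1 = ε/1000 = -0.0266
f^(α−1) = 0.640^(-0.0266) = 1.011942
δ_res = (-40.106 + 1000) × 1.011942 − 1000 = 971.357 − 1000 = -28.64‰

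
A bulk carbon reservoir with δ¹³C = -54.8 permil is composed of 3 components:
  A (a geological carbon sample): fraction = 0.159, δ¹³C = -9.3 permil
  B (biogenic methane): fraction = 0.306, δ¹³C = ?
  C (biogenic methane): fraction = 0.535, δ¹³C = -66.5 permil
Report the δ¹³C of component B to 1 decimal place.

-58.0 permil

Isotope mass balance: δ_bulk = Σ fᵢ·δᵢ.
-54.8 = 0.159×(-9.3) + 0.306×δ_B + 0.535×(-66.5)
0.306·δ_B = -54.8 − (-37.056) = -17.744
δ_B = -17.744 / 0.306 = -57.99 permil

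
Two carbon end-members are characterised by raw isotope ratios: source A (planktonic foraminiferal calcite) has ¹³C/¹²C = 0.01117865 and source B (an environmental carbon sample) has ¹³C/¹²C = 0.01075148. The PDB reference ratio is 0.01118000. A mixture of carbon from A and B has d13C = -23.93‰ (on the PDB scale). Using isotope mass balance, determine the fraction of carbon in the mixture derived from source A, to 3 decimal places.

δ_A = (0.01117865/0.01118000 − 1)×1000 = (0.999879 − 1)×1000 = -0.121‰
δ_B = (0.01075148/0.01118000 − 1)×1000 = (0.961671 − 1)×1000 = -38.329‰
f_A = (δ_mix − δ_B)/(δ_A − δ_B) = (-23.93 − (-38.329))/(-0.121 − (-38.329))
f_A = 14.399 / 38.208 = 0.3769

0.377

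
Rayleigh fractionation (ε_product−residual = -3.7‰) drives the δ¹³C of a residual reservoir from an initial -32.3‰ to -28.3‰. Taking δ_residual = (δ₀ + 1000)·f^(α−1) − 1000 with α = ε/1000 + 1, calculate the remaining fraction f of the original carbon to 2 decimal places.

α − 1 = ε/1000 = -0.0037
(δ_res + 1000)/(δ₀ + 1000) = (-28.3 + 1000)/(-32.3 + 1000) = 971.7/967.7 = 1.004134
f = 1.004134^(1/-0.0037) = exp(ln(1.004134)/-0.0037) = exp(0.00412/-0.0037)
f = exp(-1.1149) = 0.3280

0.33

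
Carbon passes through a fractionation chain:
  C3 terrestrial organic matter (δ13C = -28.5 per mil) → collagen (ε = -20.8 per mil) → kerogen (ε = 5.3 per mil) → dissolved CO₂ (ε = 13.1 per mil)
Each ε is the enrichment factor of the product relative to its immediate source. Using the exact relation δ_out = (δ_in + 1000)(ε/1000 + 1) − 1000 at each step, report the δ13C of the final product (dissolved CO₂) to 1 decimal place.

step 1: δ = (-28.50 + 1000)·(-20.8/1000 + 1) − 1000 = -48.71 per mil
step 2: δ = (-48.71 + 1000)·(5.3/1000 + 1) − 1000 = -43.67 per mil
step 3: δ = (-43.67 + 1000)·(13.1/1000 + 1) − 1000 = -31.14 per mil

-31.1 per mil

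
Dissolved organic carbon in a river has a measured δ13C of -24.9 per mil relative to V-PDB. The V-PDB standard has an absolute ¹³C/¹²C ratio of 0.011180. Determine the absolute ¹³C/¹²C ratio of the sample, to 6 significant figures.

R_sample = R_standard × (δ13C/1000 + 1)
R_sample = 0.011180 × (-24.9/1000 + 1) = 0.011180 × 0.975100
R_sample = 0.0109016

0.0109016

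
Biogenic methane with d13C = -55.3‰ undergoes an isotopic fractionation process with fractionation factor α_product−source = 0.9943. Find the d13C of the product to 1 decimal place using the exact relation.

δ_product = (δ_source + 1000)·α − 1000
δ_product = (-55.3 + 1000) × 0.9943 − 1000
δ_product = 939.315 − 1000 = -60.68‰

-60.7‰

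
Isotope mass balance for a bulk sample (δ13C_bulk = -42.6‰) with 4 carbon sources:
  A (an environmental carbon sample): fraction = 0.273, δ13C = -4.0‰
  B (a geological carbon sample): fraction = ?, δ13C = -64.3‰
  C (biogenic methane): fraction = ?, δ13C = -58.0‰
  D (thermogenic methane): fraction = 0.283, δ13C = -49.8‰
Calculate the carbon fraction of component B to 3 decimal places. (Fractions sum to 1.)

Let f_B and f_C be the unknown fractions; fractions sum to 1 so f_B + f_C = 0.444.
Mass balance: Σ fᵢ·δᵢ = δ_bulk ⇒ f_B·(-64.3) + f_C·(-58.0) = -42.6 − (-15.185) = -27.415
Substitute f_C = 0.444 − f_B:
f_B·(-64.3 − -58.0) = -27.415 − 0.444×(-58.0) = -1.663
f_B = -1.663 / -6.3 = 0.2639

0.264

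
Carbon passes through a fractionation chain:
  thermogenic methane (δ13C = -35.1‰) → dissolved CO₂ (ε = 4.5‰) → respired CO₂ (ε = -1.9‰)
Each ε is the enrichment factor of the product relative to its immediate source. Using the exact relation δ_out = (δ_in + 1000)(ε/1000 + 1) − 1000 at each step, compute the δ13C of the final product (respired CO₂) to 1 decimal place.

-32.6‰

step 1: δ = (-35.10 + 1000)·(4.5/1000 + 1) − 1000 = -30.76‰
step 2: δ = (-30.76 + 1000)·(-1.9/1000 + 1) − 1000 = -32.60‰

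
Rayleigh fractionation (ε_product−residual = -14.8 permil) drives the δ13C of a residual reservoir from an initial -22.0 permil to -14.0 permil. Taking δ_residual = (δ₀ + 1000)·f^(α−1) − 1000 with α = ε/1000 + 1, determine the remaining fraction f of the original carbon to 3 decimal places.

0.577

α − 1 = ε/1000 = -0.0148
(δ_res + 1000)/(δ₀ + 1000) = (-14.0 + 1000)/(-22.0 + 1000) = 986.0/978.0 = 1.008180
f = 1.008180^(1/-0.0148) = exp(ln(1.008180)/-0.0148) = exp(0.00815/-0.0148)
f = exp(-0.5505) = 0.5767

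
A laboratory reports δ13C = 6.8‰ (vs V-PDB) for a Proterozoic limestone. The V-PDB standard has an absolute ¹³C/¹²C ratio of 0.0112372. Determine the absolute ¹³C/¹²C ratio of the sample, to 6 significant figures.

0.0113136

R_sample = R_standard × (δ13C/1000 + 1)
R_sample = 0.0112372 × (6.8/1000 + 1) = 0.0112372 × 1.006800
R_sample = 0.0113136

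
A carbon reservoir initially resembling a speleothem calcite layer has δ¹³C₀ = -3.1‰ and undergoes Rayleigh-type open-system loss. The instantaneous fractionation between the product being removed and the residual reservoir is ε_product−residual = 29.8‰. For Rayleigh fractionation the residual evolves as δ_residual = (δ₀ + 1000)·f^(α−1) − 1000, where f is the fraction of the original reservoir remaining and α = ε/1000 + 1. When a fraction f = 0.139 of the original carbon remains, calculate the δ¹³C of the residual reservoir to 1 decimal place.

Rayleigh residual: δ_res = (δ₀ + 1000)·f^(α−1) − 1000
α = ε/1000 + 1 = 1.02980, so α − 1 = 0.02980
f^(α−1) = 0.139^(0.02980) = 0.942892
δ_res = (-3.1 + 1000) × 0.942892 − 1000 = 939.969 − 1000 = -60.03‰

-60.0‰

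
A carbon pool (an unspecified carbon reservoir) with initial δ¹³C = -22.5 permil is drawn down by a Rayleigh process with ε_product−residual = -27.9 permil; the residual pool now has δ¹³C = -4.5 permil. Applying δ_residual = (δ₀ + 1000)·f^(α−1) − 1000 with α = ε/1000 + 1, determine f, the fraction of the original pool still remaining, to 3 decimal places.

α − 1 = ε/1000 = -0.0279
(δ_res + 1000)/(δ₀ + 1000) = (-4.5 + 1000)/(-22.5 + 1000) = 995.5/977.5 = 1.018414
f = 1.018414^(1/-0.0279) = exp(ln(1.018414)/-0.0279) = exp(0.01825/-0.0279)
f = exp(-0.6540) = 0.5200

0.520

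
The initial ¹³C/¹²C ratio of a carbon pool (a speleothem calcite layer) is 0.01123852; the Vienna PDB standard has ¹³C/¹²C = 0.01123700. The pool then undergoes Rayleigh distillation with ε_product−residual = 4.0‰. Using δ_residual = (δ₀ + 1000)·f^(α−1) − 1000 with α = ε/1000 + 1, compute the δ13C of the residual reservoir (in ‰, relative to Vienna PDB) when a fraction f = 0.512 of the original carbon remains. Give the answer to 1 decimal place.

δ₀ = (0.01123852/0.01123700 − 1)×1000 = (1.000135 − 1)×1000 = 0.135‰
α − 1 = ε/1000 = 0.0040
f^(α−1) = 0.512^(0.0040) = 0.997326
δ_res = (0.135 + 1000) × 0.997326 − 1000 = 997.461 − 1000 = -2.54‰

-2.5‰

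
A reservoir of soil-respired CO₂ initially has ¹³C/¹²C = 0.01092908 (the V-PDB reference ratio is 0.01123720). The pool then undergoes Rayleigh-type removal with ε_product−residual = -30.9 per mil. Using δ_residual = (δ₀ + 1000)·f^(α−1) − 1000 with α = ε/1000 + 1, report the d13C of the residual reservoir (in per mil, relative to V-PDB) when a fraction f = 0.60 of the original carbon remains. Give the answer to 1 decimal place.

-11.9 per mil

δ₀ = (0.01092908/0.01123720 − 1)×1000 = (0.972580 − 1)×1000 = -27.420 per mil
α − 1 = ε/1000 = -0.0309
f^(α−1) = 0.60^(-0.0309) = 1.015910
δ_res = (-27.420 + 1000) × 1.015910 − 1000 = 988.054 − 1000 = -11.95 per mil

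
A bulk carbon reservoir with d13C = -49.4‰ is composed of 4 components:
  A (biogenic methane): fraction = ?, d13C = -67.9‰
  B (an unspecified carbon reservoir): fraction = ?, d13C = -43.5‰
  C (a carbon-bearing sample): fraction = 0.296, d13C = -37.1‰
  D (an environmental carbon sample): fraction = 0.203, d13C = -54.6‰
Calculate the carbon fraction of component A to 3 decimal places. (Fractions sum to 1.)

Let f_A and f_B be the unknown fractions; fractions sum to 1 so f_A + f_B = 0.501.
Mass balance: Σ fᵢ·δᵢ = δ_bulk ⇒ f_A·(-67.9) + f_B·(-43.5) = -49.4 − (-22.065) = -27.335
Substitute f_B = 0.501 − f_A:
f_A·(-67.9 − -43.5) = -27.335 − 0.501×(-43.5) = -5.541
f_A = -5.541 / -24.4 = 0.2271

0.227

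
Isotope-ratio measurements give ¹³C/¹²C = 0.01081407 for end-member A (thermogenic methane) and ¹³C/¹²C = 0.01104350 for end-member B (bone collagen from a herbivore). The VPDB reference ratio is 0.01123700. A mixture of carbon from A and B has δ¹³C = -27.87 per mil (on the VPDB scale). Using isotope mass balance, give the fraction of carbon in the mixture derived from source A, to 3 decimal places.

0.522

δ_A = (0.01081407/0.01123700 − 1)×1000 = (0.962363 − 1)×1000 = -37.637 per mil
δ_B = (0.01104350/0.01123700 − 1)×1000 = (0.982780 − 1)×1000 = -17.220 per mil
f_A = (δ_mix − δ_B)/(δ_A − δ_B) = (-27.87 − (-17.220))/(-37.637 − (-17.220))
f_A = -10.650 / -20.417 = 0.5216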